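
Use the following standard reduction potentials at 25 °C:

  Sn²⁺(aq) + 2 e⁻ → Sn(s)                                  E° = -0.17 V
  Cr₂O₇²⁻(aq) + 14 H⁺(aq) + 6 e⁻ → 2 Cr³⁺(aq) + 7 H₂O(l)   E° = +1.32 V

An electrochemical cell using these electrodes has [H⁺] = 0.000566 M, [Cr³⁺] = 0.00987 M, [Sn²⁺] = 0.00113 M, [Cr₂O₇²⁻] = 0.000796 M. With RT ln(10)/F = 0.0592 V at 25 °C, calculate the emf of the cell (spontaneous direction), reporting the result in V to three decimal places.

Cr₂O₇²⁻/Cr³⁺ is the cathode (higher E°), Sn²⁺/Sn the anode: E°cell = +1.32 − (-0.17) = +1.49 V, n = 6.
Overall: Cr₂O₇²⁻(aq) + 14 H⁺(aq) + 3 Sn(s) → 2 Cr³⁺(aq) + 7 H₂O(l) + 3 Sn²⁺(aq)
Q = [Cr³⁺]^2·[Sn²⁺]^3 / ([Cr₂O₇²⁻]·[H⁺]^14); log Q = 35.708.
E = E° − (0.0592/n) log Q = +1.49 − (0.0592/6)(35.708) = +1.138 V.

+1.138 V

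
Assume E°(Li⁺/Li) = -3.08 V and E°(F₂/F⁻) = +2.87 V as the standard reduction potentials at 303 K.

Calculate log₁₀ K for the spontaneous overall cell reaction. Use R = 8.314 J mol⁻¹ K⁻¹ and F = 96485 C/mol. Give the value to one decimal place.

197.9

Cathode: F₂/F⁻; anode: Li⁺/Li. E°cell = (+2.87) − (-3.08) = +5.95 V, with n = 2.
ΔG° = −nFE° = −RT ln K, so ln K = nFE°/(RT) = (2)(96485)(+5.95) / ((8.314)(303)) = 455.779.
log₁₀ K = 455.779 / ln 10 = 197.9.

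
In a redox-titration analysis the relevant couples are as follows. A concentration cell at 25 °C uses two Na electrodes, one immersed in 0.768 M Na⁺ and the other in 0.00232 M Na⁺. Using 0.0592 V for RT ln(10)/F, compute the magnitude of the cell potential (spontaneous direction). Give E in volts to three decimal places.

+0.149 V

For a concentration cell E°cell = 0. The 0.768 M side is the cathode (reduction is favoured where [Na⁺] is higher).
With n = 1, E = −(0.0592/1) log([Na⁺]ₐₙ/[Na⁺]꜀ₐₜ) = −(0.0592/1) log(0.00232/0.768) = −(0.0592/1)(-2.520) = +0.149 V.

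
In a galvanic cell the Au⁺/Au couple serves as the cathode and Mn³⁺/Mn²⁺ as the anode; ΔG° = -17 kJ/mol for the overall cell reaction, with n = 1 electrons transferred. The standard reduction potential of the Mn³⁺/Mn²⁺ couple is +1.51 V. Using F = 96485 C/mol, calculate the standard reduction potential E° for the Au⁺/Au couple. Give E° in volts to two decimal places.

+1.69 V

E°cell = −ΔG°/(nF) = −(-17×10³)/((1)(96485)) = +0.176 V.
Since Au⁺/Au is the cathode and Mn³⁺/Mn²⁺ the anode, E°cell = E°(Au⁺/Au) − E°(Mn³⁺/Mn²⁺).
So E°(Au⁺/Au) = E°cell + E°(Mn³⁺/Mn²⁺) = +0.176 + (+1.51) = +1.69 V.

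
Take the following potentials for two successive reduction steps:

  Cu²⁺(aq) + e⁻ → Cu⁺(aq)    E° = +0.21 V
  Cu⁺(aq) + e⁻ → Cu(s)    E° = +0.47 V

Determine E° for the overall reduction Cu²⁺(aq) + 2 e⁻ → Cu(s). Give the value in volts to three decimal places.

+0.340 V

Adding the free-energy changes (−nFE°) of the two steps gives −n₃FE°₃ = −n₁FE°₁ − n₂FE°₂.
E°₃ = (1×+0.21 + 1×+0.47) / 2 = (+0.680) / 2 = +0.340 V.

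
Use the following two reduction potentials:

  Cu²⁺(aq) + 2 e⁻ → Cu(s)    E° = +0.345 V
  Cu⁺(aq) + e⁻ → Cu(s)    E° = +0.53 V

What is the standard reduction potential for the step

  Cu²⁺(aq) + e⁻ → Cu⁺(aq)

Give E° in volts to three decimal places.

Sequential free energies add, so n₃E°₃ = n₁E°₁ + n₂E°₂.
With n₃ = 2, and the known step contributing 1×(+0.53) V, the unknown satisfies 1·E° = 2×(+0.345) − 1×(+0.53) = +0.160.
E° = +0.160 / 1 = +0.160 V.

+0.160 V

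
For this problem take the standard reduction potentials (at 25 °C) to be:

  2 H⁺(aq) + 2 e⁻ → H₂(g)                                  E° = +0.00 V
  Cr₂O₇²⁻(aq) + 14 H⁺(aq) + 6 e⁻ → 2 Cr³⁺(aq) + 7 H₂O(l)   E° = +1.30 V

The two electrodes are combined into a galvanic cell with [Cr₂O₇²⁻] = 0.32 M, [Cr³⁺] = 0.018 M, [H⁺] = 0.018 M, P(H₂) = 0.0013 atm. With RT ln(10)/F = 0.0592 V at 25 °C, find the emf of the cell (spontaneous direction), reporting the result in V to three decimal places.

Cr₂O₇²⁻/Cr³⁺ is the cathode (higher E°), H⁺/H₂ the anode: E°cell = +1.30 − (+0.00) = +1.30 V, n = 6.
Overall: Cr₂O₇²⁻(aq) + 8 H⁺(aq) + 3 H₂(g) → 2 Cr³⁺(aq) + 7 H₂O(l)
Q = [Cr³⁺]^2 / ([Cr₂O₇²⁻]·[H⁺]^8·P(H₂)^3); log Q = 19.621.
E = E° − (0.0592/n) log Q = +1.30 − (0.0592/6)(19.621) = +1.106 V.

+1.106 V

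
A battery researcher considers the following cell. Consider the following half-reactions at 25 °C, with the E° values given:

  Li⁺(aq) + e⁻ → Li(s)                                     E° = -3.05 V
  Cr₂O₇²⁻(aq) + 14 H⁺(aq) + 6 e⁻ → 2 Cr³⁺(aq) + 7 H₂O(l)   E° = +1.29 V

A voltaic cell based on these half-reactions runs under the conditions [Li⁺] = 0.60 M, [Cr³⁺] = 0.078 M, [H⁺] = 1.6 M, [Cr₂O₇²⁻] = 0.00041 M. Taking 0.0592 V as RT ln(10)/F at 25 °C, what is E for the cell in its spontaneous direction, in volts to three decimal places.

+4.370 V

Cr₂O₇²⁻/Cr³⁺ is the cathode (higher E°), Li⁺/Li the anode: E°cell = +1.29 − (-3.05) = +4.34 V, n = 6.
Overall: Cr₂O₇²⁻(aq) + 14 H⁺(aq) + 6 Li(s) → 2 Cr³⁺(aq) + 7 H₂O(l) + 6 Li⁺(aq)
Q = [Cr³⁺]^2·[Li⁺]^6 / ([Cr₂O₇²⁻]·[H⁺]^14); log Q = -3.017.
E = E° − (0.0592/n) log Q = +4.34 − (0.0592/6)(-3.017) = +4.370 V.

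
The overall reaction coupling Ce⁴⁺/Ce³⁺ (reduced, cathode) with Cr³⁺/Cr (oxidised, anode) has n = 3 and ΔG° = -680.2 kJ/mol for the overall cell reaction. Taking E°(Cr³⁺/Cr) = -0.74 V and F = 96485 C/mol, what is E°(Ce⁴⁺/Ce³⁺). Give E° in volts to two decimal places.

+1.61 V

E°cell = −ΔG°/(nF) = −(-680.2×10³)/((3)(96485)) = +2.350 V.
Since Ce⁴⁺/Ce³⁺ is the cathode and Cr³⁺/Cr the anode, E°cell = E°(Ce⁴⁺/Ce³⁺) − E°(Cr³⁺/Cr).
So E°(Ce⁴⁺/Ce³⁺) = E°cell + E°(Cr³⁺/Cr) = +2.350 + (-0.74) = +1.61 V.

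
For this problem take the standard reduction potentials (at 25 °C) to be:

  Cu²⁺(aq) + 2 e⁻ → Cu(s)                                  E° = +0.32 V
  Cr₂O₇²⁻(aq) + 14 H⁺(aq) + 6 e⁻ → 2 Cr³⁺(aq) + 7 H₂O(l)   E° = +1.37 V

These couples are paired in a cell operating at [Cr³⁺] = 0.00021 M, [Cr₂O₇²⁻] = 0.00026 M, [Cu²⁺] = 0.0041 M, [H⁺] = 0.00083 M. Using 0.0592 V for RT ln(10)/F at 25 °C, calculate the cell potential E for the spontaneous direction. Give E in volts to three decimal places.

+0.732 V

Cr₂O₇²⁻/Cr³⁺ is the cathode (higher E°), Cu²⁺/Cu the anode: E°cell = +1.37 − (+0.32) = +1.05 V, n = 6.
Overall: Cr₂O₇²⁻(aq) + 14 H⁺(aq) + 3 Cu(s) → 2 Cr³⁺(aq) + 7 H₂O(l) + 3 Cu²⁺(aq)
Q = [Cr³⁺]^2·[Cu²⁺]^3 / ([Cr₂O₇²⁻]·[H⁺]^14); log Q = 32.201.
E = E° − (0.0592/n) log Q = +1.05 − (0.0592/6)(32.201) = +0.732 V.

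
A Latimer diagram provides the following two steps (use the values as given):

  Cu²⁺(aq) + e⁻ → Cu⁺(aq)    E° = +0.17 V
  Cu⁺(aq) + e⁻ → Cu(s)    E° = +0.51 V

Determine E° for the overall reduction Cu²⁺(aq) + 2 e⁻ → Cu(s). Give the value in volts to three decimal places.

+0.340 V

Since ΔG° = −nFE° is additive over sequential reductions, n₃E°₃ = n₁E°₁ + n₂E°₂.
E°₃ = (1×+0.17 + 1×+0.51) / 2 = (+0.680) / 2 = +0.340 V.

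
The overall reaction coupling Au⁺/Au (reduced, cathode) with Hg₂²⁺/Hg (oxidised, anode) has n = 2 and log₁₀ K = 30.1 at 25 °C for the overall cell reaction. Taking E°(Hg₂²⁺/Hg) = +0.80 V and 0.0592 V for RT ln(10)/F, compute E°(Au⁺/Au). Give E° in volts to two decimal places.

+1.69 V

E°cell = (0.0592/n)·log K = (0.0592/2)(30.1) = +0.891 V.
Since Au⁺/Au is the cathode and Hg₂²⁺/Hg the anode, E°cell = E°(Au⁺/Au) − E°(Hg₂²⁺/Hg).
So E°(Au⁺/Au) = E°cell + E°(Hg₂²⁺/Hg) = +0.891 + (+0.80) = +1.69 V.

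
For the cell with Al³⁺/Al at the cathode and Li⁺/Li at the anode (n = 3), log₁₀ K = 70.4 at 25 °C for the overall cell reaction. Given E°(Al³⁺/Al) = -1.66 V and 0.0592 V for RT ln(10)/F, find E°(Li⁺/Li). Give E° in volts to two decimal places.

-3.05 V

E°cell = (0.0592/n)·log K = (0.0592/3)(70.4) = +1.389 V.
Since Al³⁺/Al is the cathode and Li⁺/Li the anode, E°cell = E°(Al³⁺/Al) − E°(Li⁺/Li).
So E°(Li⁺/Li) = E°(Al³⁺/Al) − E°cell = (-1.66) − (+1.389) = -3.05 V.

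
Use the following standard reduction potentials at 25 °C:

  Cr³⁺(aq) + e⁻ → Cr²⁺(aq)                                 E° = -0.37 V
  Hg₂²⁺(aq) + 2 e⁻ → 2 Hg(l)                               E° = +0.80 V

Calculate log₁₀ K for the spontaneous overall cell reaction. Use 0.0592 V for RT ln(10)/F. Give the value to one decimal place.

Cathode: Hg₂²⁺/Hg; anode: Cr³⁺/Cr²⁺. E°cell = +1.17 V, n = 2.
log K = nE°cell / 0.0592 = (2)(+1.17) / 0.0592 = 39.5.

39.5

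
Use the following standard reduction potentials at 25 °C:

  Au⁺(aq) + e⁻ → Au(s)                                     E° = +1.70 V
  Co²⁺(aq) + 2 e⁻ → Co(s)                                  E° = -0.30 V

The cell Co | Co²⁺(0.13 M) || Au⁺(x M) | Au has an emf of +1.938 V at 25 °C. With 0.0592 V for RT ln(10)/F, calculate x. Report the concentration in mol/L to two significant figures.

0.032 M

Au⁺/Au is the cathode, Co²⁺/Co the anode: E°cell = +2.00 V, n = 2.
Overall reaction: 2 Au⁺(aq) + Co(s) → 2 Au(s) + Co²⁺(aq); Q = [Co²⁺]^1/[Au⁺]^2.
From E = E° − (0.0592/n) log Q: log Q = (E° − E)·n/0.0592 = (+2.00 − (+1.938))·2/0.0592 = 2.0946.
So 2·log[Au⁺] = 1·log(0.13) − log Q = -0.8861 − (2.0946) = -2.9807; log[Au⁺] = -2.9807 / 2 = -1.4904; [Au⁺] = 10^(-1.4904) ≈ 0.032 M.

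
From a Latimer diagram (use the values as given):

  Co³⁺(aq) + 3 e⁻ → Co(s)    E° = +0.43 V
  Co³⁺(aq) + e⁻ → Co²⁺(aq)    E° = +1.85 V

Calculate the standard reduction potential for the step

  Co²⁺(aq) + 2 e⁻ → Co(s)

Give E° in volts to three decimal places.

Sequential free energies add, so n₃E°₃ = n₁E°₁ + n₂E°₂.
With n₃ = 3, and the known step contributing 1×(+1.85) V, the unknown satisfies 2·E° = 3×(+0.43) − 1×(+1.85) = -0.560.
E° = -0.560 / 2 = -0.280 V.

-0.280 V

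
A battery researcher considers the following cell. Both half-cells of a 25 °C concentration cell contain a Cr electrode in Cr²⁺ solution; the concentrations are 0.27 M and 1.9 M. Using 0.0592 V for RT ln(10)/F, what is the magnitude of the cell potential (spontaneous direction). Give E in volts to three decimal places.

+0.025 V

For a concentration cell E°cell = 0. The 1.9 M side is the cathode (reduction is favoured where [Cr²⁺] is higher).
With n = 2, E = −(0.0592/2) log([Cr²⁺]ₐₙ/[Cr²⁺]꜀ₐₜ) = −(0.0592/2) log(0.27/1.9) = −(0.0592/2)(-0.847) = +0.025 V.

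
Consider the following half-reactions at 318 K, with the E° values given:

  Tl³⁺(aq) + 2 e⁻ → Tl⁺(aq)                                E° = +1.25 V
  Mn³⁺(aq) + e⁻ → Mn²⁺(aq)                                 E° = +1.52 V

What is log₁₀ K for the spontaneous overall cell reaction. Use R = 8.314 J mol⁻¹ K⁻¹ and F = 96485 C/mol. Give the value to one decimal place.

Cathode: Mn³⁺/Mn²⁺; anode: Tl³⁺/Tl⁺. E°cell = (+1.52) − (+1.25) = +0.27 V, with n = 2.
ΔG° = −nFE° = −RT ln K, so ln K = nFE°/(RT) = (2)(96485)(+0.27) / ((8.314)(318)) = 19.707.
log₁₀ K = 19.707 / ln 10 = 8.6.

8.6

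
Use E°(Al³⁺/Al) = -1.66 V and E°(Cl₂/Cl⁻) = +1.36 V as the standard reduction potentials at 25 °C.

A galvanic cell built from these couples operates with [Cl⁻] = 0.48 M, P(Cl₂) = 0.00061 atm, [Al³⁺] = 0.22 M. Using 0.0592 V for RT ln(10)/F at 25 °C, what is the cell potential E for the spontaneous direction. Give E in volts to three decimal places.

Cl₂/Cl⁻ is the cathode (higher E°), Al³⁺/Al the anode: E°cell = +1.36 − (-1.66) = +3.02 V, n = 6.
Overall: 3 Cl₂(g) + 2 Al(s) → 6 Cl⁻(aq) + 2 Al³⁺(aq)
Q = [Cl⁻]^6·[Al³⁺]^2 / (P(Cl₂)^3); log Q = 6.416.
E = E° − (0.0592/n) log Q = +3.02 − (0.0592/6)(6.416) = +2.957 V.

+2.957 V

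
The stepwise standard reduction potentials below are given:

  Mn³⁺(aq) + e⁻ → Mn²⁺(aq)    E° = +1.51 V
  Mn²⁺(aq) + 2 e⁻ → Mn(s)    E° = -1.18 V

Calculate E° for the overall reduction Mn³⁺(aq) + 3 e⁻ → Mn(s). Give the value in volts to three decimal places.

-0.283 V

Since ΔG° = −nFE° is additive over sequential reductions, n₃E°₃ = n₁E°₁ + n₂E°₂.
E°₃ = (1×+1.51 + 2×-1.18) / 3 = (-0.850) / 3 = -0.283 V.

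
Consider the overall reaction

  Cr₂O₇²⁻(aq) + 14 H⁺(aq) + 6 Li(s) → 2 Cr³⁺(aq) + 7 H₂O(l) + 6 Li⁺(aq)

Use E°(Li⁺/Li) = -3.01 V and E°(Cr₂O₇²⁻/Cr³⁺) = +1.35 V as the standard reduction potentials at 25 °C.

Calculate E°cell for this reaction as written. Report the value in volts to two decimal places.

The Cr₂O₇²⁻/Cr³⁺ couple has the higher reduction potential, so it is the cathode; Li⁺/Li is oxidised at the anode.
E°cell = E°(cathode) − E°(anode) = (+1.35) − (-3.01) = +4.36 V.

+4.36 V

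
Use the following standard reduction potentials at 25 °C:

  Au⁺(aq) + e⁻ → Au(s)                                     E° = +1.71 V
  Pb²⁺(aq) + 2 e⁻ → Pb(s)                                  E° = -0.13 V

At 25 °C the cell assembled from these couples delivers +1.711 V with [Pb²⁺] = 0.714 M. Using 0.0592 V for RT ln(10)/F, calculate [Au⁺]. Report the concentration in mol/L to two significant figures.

0.0056 M

Au⁺/Au is the cathode, Pb²⁺/Pb the anode: E°cell = +1.84 V, n = 2.
Overall reaction: 2 Au⁺(aq) + Pb(s) → 2 Au(s) + Pb²⁺(aq); Q = [Pb²⁺]^1/[Au⁺]^2.
From E = E° − (0.0592/n) log Q: log Q = (E° − E)·n/0.0592 = (+1.84 − (+1.711))·2/0.0592 = 4.3581.
So 2·log[Au⁺] = 1·log(0.714) − log Q = -0.1463 − (4.3581) = -4.5044; log[Au⁺] = -4.5044 / 2 = -2.2522; [Au⁺] = 10^(-2.2522) ≈ 0.0056 M.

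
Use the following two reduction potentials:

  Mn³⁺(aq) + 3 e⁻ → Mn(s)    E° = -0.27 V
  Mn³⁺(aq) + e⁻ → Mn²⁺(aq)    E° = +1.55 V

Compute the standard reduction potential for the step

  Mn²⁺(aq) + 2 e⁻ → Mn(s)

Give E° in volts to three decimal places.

Sequential free energies add, so n₃E°₃ = n₁E°₁ + n₂E°₂.
With n₃ = 3, and the known step contributing 1×(+1.55) V, the unknown satisfies 2·E° = 3×(-0.27) − 1×(+1.55) = -2.360.
E° = -2.360 / 2 = -1.180 V.

-1.180 V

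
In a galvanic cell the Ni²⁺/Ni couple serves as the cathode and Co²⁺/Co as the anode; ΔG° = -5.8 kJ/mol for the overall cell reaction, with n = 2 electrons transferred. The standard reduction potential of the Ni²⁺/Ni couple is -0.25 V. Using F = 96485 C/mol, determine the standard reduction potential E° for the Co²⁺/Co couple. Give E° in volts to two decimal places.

E°cell = −ΔG°/(nF) = −(-5.8×10³)/((2)(96485)) = +0.030 V.
Since Ni²⁺/Ni is the cathode and Co²⁺/Co the anode, E°cell = E°(Ni²⁺/Ni) − E°(Co²⁺/Co).
So E°(Co²⁺/Co) = E°(Ni²⁺/Ni) − E°cell = (-0.25) − (+0.030) = -0.28 V.

-0.28 V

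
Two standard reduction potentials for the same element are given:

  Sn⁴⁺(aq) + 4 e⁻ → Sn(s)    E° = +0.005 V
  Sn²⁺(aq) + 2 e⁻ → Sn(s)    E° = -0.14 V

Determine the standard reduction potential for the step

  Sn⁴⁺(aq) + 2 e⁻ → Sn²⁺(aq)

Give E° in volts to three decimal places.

Sequential free energies add, so n₃E°₃ = n₁E°₁ + n₂E°₂.
With n₃ = 4, and the known step contributing 2×(-0.14) V, the unknown satisfies 2·E° = 4×(+0.005) − 2×(-0.14) = +0.300.
E° = +0.300 / 2 = +0.150 V.

+0.150 V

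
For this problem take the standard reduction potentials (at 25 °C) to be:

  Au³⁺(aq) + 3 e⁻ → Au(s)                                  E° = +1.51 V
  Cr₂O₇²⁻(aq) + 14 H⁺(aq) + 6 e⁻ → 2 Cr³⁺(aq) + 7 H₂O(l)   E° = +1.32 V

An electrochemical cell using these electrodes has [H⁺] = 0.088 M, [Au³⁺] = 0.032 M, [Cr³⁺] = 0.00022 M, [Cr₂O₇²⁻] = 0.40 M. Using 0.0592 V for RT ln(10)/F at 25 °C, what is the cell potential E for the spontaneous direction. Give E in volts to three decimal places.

+0.238 V

Au³⁺/Au is the cathode (higher E°), Cr₂O₇²⁻/Cr³⁺ the anode: E°cell = +1.51 − (+1.32) = +0.19 V, n = 6.
Overall: 2 Au³⁺(aq) + 2 Cr³⁺(aq) + 7 H₂O(l) → 2 Au(s) + Cr₂O₇²⁻(aq) + 14 H⁺(aq)
Q = [Cr₂O₇²⁻]·[H⁺]^14 / ([Au³⁺]^2·[Cr³⁺]^2); log Q = -4.870.
E = E° − (0.0592/n) log Q = +0.19 − (0.0592/6)(-4.870) = +0.238 V.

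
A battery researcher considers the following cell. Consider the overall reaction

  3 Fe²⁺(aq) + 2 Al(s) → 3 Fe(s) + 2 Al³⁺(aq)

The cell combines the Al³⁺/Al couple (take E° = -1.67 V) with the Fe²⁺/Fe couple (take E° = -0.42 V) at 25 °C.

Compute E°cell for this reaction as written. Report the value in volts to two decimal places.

The Fe²⁺/Fe couple has the higher reduction potential, so it is the cathode; Al³⁺/Al is oxidised at the anode.
E°cell = E°(cathode) − E°(anode) = (-0.42) − (-1.67) = +1.25 V.
Since E°cell > 0, the reaction is spontaneous under standard conditions.

+1.25 V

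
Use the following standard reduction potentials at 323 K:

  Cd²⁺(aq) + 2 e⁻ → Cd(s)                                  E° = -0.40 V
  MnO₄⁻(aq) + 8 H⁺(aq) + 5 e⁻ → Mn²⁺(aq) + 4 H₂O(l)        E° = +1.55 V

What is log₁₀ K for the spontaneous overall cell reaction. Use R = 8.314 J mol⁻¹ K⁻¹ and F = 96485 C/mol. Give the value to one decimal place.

Cathode: MnO₄⁻/Mn²⁺; anode: Cd²⁺/Cd. E°cell = (+1.55) − (-0.40) = +1.95 V, with n = 10.
ΔG° = −nFE° = −RT ln K, so ln K = nFE°/(RT) = (10)(96485)(+1.95) / ((8.314)(323)) = 700.619.
log₁₀ K = 700.619 / ln 10 = 304.3.

304.3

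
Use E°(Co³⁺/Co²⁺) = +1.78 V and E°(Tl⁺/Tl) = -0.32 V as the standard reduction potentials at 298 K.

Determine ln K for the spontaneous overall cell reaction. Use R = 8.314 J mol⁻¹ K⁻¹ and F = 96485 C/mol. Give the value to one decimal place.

Cathode: Co³⁺/Co²⁺; anode: Tl⁺/Tl. E°cell = (+1.78) − (-0.32) = +2.10 V, with n = 1.
ΔG° = −nFE° = −RT ln K, so ln K = nFE°/(RT) = (1)(96485)(+2.10) / ((8.314)(298)) = 81.781.

81.8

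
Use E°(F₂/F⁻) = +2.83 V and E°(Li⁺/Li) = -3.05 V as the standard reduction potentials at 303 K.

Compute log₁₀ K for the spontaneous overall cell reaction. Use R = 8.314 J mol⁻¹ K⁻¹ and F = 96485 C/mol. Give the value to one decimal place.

195.6

Cathode: F₂/F⁻; anode: Li⁺/Li. E°cell = (+2.83) − (-3.05) = +5.88 V, with n = 2.
ΔG° = −nFE° = −RT ln K, so ln K = nFE°/(RT) = (2)(96485)(+5.88) / ((8.314)(303)) = 450.417.
log₁₀ K = 450.417 / ln 10 = 195.6.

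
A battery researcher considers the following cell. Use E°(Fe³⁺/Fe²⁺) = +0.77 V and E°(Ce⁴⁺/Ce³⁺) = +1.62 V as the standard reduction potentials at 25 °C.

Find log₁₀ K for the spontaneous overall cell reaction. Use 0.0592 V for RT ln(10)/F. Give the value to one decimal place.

14.4

Cathode: Ce⁴⁺/Ce³⁺; anode: Fe³⁺/Fe²⁺. E°cell = +0.85 V, n = 1.
log K = nE°cell / 0.0592 = (1)(+0.85) / 0.0592 = 14.4.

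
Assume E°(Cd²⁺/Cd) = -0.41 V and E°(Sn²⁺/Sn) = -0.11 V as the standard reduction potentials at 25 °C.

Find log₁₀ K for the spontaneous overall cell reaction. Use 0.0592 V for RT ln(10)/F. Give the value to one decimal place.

Cathode: Sn²⁺/Sn; anode: Cd²⁺/Cd. E°cell = +0.30 V, n = 2.
log K = nE°cell / 0.0592 = (2)(+0.30) / 0.0592 = 10.1.

10.1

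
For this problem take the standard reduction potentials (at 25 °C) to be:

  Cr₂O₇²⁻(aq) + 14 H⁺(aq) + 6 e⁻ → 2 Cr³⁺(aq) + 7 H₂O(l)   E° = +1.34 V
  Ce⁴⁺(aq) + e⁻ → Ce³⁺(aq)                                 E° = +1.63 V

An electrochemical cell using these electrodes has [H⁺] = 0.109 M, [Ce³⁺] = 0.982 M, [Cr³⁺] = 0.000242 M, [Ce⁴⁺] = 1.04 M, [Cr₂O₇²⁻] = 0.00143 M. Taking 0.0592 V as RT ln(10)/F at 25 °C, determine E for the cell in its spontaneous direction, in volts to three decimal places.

+0.381 V

Ce⁴⁺/Ce³⁺ is the cathode (higher E°), Cr₂O₇²⁻/Cr³⁺ the anode: E°cell = +1.63 − (+1.34) = +0.29 V, n = 6.
Overall: 6 Ce⁴⁺(aq) + 2 Cr³⁺(aq) + 7 H₂O(l) → 6 Ce³⁺(aq) + Cr₂O₇²⁻(aq) + 14 H⁺(aq)
Q = [Ce³⁺]^6·[Cr₂O₇²⁻]·[H⁺]^14 / ([Ce⁴⁺]^6·[Cr³⁺]^2); log Q = -9.238.
E = E° − (0.0592/n) log Q = +0.29 − (0.0592/6)(-9.238) = +0.381 V.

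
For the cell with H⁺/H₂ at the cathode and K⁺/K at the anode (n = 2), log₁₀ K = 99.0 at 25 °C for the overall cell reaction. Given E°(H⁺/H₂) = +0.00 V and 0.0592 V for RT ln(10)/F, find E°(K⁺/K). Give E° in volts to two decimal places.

E°cell = (0.0592/n)·log K = (0.0592/2)(99.0) = +2.930 V.
Since H⁺/H₂ is the cathode and K⁺/K the anode, E°cell = E°(H⁺/H₂) − E°(K⁺/K).
So E°(K⁺/K) = E°(H⁺/H₂) − E°cell = (+0.00) − (+2.930) = -2.93 V.

-2.93 V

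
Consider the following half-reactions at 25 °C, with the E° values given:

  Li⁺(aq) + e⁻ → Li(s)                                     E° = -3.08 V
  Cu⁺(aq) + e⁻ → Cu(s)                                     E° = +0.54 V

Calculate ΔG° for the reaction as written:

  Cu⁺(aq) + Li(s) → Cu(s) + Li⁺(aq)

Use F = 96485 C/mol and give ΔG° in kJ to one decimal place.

As written, Cu⁺/Cu is reduced (cathode) and Li⁺/Li is oxidised (anode), so E°cell = (+0.54) − (-3.08) = +3.62 V.
Balancing electrons gives n = 1.
ΔG° = −nFE° = −(1)(96485)(+3.62) = -349,276 J = -349.3 kJ.

-349.3 kJ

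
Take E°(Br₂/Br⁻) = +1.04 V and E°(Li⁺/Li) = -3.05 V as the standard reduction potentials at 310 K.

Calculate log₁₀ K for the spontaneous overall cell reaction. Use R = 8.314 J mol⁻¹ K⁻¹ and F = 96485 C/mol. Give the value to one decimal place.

133.0

Cathode: Br₂/Br⁻; anode: Li⁺/Li. E°cell = (+1.04) − (-3.05) = +4.09 V, with n = 2.
ΔG° = −nFE° = −RT ln K, so ln K = nFE°/(RT) = (2)(96485)(+4.09) / ((8.314)(310)) = 306.226.
log₁₀ K = 306.226 / ln 10 = 133.0.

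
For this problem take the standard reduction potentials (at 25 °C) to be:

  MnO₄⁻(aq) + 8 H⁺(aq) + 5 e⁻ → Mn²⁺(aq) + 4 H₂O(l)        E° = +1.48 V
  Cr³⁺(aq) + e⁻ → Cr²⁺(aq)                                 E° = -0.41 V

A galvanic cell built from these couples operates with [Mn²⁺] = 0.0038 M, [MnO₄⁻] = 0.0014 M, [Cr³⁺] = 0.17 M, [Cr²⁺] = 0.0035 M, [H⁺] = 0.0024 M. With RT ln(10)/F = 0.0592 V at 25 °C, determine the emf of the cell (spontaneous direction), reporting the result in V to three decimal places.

+1.537 V

MnO₄⁻/Mn²⁺ is the cathode (higher E°), Cr³⁺/Cr²⁺ the anode: E°cell = +1.48 − (-0.41) = +1.89 V, n = 5.
Overall: MnO₄⁻(aq) + 8 H⁺(aq) + 5 Cr²⁺(aq) → Mn²⁺(aq) + 4 H₂O(l) + 5 Cr³⁺(aq)
Q = [Mn²⁺]·[Cr³⁺]^5 / ([MnO₄⁻]·[H⁺]^8·[Cr²⁺]^5); log Q = 29.824.
E = E° − (0.0592/n) log Q = +1.89 − (0.0592/5)(29.824) = +1.537 V.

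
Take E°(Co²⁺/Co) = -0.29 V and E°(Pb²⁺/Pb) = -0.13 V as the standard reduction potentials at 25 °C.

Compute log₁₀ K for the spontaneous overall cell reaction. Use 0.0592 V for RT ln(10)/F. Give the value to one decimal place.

5.4

Cathode: Pb²⁺/Pb; anode: Co²⁺/Co. E°cell = +0.16 V, n = 2.
log K = nE°cell / 0.0592 = (2)(+0.16) / 0.0592 = 5.4.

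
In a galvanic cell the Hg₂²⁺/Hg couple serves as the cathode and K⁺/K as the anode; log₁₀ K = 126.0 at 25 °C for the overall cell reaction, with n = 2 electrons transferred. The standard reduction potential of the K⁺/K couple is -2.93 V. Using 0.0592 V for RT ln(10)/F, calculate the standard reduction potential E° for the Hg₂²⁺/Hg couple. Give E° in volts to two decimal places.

E°cell = (0.0592/n)·log K = (0.0592/2)(126.0) = +3.730 V.
Since Hg₂²⁺/Hg is the cathode and K⁺/K the anode, E°cell = E°(Hg₂²⁺/Hg) − E°(K⁺/K).
So E°(Hg₂²⁺/Hg) = E°cell + E°(K⁺/K) = +3.730 + (-2.93) = +0.80 V.

+0.80 V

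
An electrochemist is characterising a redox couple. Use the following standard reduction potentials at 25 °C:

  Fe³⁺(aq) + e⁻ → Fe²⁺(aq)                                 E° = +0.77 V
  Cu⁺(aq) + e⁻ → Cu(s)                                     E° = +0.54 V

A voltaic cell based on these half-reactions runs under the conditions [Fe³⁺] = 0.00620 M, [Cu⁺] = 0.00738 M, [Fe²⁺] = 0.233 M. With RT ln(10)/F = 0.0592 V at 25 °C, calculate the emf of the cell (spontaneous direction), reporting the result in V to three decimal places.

Fe³⁺/Fe²⁺ is the cathode (higher E°), Cu⁺/Cu the anode: E°cell = +0.77 − (+0.54) = +0.23 V, n = 1.
Overall: Fe³⁺(aq) + Cu(s) → Fe²⁺(aq) + Cu⁺(aq)
Q = [Fe²⁺]·[Cu⁺] / ([Fe³⁺]); log Q = -0.557.
E = E° − (0.0592/n) log Q = +0.23 − (0.0592/1)(-0.557) = +0.263 V.

+0.263 V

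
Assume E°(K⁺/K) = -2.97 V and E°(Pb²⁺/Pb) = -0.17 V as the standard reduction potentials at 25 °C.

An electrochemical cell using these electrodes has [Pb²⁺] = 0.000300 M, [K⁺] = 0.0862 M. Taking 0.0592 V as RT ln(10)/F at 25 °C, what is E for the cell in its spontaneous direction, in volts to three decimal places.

Pb²⁺/Pb is the cathode (higher E°), K⁺/K the anode: E°cell = -0.17 − (-2.97) = +2.80 V, n = 2.
Overall: Pb²⁺(aq) + 2 K(s) → Pb(s) + 2 K⁺(aq)
Q = [K⁺]^2 / ([Pb²⁺]); log Q = 1.394.
E = E° − (0.0592/n) log Q = +2.80 − (0.0592/2)(1.394) = +2.759 V.

+2.759 V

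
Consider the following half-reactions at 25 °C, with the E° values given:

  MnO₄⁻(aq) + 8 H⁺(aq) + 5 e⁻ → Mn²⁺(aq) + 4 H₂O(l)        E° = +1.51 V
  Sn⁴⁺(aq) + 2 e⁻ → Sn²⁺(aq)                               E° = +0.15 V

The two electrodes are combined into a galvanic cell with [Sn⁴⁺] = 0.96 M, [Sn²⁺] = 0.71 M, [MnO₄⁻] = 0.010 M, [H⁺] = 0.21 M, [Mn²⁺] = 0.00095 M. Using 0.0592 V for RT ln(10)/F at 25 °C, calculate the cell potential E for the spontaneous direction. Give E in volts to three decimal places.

MnO₄⁻/Mn²⁺ is the cathode (higher E°), Sn⁴⁺/Sn²⁺ the anode: E°cell = +1.51 − (+0.15) = +1.36 V, n = 10.
Overall: 2 MnO₄⁻(aq) + 16 H⁺(aq) + 5 Sn²⁺(aq) → 2 Mn²⁺(aq) + 8 H₂O(l) + 5 Sn⁴⁺(aq)
Q = [Mn²⁺]^2·[Sn⁴⁺]^5 / ([MnO₄⁻]^2·[H⁺]^16·[Sn²⁺]^5); log Q = 9.455.
E = E° − (0.0592/n) log Q = +1.36 − (0.0592/10)(9.455) = +1.304 V.

+1.304 V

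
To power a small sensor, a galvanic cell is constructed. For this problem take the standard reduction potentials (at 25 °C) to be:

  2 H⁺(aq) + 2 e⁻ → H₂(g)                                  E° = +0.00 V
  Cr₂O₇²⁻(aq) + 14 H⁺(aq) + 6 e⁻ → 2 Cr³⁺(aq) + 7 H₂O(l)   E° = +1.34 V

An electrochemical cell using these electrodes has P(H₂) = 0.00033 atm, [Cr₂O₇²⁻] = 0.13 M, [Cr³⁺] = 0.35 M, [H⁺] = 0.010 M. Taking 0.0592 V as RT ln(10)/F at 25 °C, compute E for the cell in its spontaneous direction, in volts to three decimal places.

+1.079 V

Cr₂O₇²⁻/Cr³⁺ is the cathode (higher E°), H⁺/H₂ the anode: E°cell = +1.34 − (+0.00) = +1.34 V, n = 6.
Overall: Cr₂O₇²⁻(aq) + 8 H⁺(aq) + 3 H₂(g) → 2 Cr³⁺(aq) + 7 H₂O(l)
Q = [Cr³⁺]^2 / ([Cr₂O₇²⁻]·[H⁺]^8·P(H₂)^3); log Q = 26.419.
E = E° − (0.0592/n) log Q = +1.34 − (0.0592/6)(26.419) = +1.079 V.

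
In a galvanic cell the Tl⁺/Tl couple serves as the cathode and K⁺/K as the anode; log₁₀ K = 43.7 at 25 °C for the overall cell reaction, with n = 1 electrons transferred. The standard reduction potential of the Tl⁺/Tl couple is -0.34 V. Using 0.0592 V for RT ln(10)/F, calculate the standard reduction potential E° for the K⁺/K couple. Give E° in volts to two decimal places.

E°cell = (0.0592/n)·log K = (0.0592/1)(43.7) = +2.587 V.
Since Tl⁺/Tl is the cathode and K⁺/K the anode, E°cell = E°(Tl⁺/Tl) − E°(K⁺/K).
So E°(K⁺/K) = E°(Tl⁺/Tl) − E°cell = (-0.34) − (+2.587) = -2.93 V.

-2.93 V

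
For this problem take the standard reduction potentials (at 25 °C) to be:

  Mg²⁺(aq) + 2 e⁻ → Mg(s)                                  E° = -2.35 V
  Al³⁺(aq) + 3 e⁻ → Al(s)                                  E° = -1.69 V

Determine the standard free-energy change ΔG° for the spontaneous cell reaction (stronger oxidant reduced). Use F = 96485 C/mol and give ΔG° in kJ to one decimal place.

-382.1 kJ

Al³⁺/Al (E° = -1.69 V) is the cathode; Mg²⁺/Mg (E° = -2.35 V) is the anode, so E°cell = +0.66 V.
Balancing electrons gives n = 6 (lcm of 3 and 2).
ΔG° = −nFE° = −(6)(96485)(+0.66) = -382,081 J = -382.1 kJ.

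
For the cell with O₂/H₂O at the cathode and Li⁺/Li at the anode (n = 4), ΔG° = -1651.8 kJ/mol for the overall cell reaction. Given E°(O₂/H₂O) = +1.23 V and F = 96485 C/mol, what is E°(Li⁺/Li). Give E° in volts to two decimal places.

-3.05 V

E°cell = −ΔG°/(nF) = −(-1651.8×10³)/((4)(96485)) = +4.280 V.
Since O₂/H₂O is the cathode and Li⁺/Li the anode, E°cell = E°(O₂/H₂O) − E°(Li⁺/Li).
So E°(Li⁺/Li) = E°(O₂/H₂O) − E°cell = (+1.23) − (+4.280) = -3.05 V.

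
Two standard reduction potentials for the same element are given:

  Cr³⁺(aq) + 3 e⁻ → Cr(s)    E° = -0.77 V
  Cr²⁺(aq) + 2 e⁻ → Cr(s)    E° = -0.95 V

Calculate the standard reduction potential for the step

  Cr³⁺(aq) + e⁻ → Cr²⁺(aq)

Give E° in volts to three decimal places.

Sequential free energies add, so n₃E°₃ = n₁E°₁ + n₂E°₂.
With n₃ = 3, and the known step contributing 2×(-0.95) V, the unknown satisfies 1·E° = 3×(-0.77) − 2×(-0.95) = -0.410.
E° = -0.410 / 1 = -0.410 V.

-0.410 V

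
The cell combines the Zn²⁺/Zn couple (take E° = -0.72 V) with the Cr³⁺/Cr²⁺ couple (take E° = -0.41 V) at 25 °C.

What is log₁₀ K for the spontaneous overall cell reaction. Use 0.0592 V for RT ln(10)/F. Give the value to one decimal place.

Cathode: Cr³⁺/Cr²⁺; anode: Zn²⁺/Zn. E°cell = +0.31 V, n = 2.
log K = nE°cell / 0.0592 = (2)(+0.31) / 0.0592 = 10.5.

10.5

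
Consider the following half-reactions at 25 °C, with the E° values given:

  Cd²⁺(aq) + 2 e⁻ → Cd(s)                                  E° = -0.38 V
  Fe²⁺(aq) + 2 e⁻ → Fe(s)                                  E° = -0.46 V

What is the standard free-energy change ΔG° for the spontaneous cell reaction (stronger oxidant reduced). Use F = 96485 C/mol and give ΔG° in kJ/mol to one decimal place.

Cd²⁺/Cd (E° = -0.38 V) is the cathode; Fe²⁺/Fe (E° = -0.46 V) is the anode, so E°cell = +0.08 V.
Balancing electrons gives n = 2 (lcm of 2 and 2).
ΔG° = −nFE° = −(2)(96485)(+0.08) = -15,438 J = -15.4 kJ/mol.

-15.4 kJ/mol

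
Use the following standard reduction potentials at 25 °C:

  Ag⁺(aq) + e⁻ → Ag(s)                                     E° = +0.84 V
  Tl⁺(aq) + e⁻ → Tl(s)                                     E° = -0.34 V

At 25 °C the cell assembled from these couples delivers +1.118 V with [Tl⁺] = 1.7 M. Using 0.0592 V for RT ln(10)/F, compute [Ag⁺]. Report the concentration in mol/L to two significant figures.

Ag⁺/Ag is the cathode, Tl⁺/Tl the anode: E°cell = +1.18 V, n = 1.
Overall reaction: Ag⁺(aq) + Tl(s) → Ag(s) + Tl⁺(aq); Q = [Tl⁺]^1/[Ag⁺]^1.
From E = E° − (0.0592/n) log Q: log Q = (E° − E)·n/0.0592 = (+1.18 − (+1.118))·1/0.0592 = 1.0473.
So 1·log[Ag⁺] = 1·log(1.7) − log Q = 0.2304 − (1.0473) = -0.8169; [Ag⁺] = 10^(-0.8169) ≈ 0.15 M.

0.15 M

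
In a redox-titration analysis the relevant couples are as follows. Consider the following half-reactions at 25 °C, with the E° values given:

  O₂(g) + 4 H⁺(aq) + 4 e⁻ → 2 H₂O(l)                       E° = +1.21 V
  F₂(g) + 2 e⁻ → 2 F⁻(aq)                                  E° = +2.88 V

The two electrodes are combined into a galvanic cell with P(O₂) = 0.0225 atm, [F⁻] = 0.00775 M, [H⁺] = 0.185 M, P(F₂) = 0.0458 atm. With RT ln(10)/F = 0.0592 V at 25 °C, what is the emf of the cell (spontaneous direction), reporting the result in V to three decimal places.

F₂/F⁻ is the cathode (higher E°), O₂/H₂O the anode: E°cell = +2.88 − (+1.21) = +1.67 V, n = 4.
Overall: 2 F₂(g) + 2 H₂O(l) → 4 F⁻(aq) + O₂(g) + 4 H⁺(aq)
Q = [F⁻]^4·P(O₂)·[H⁺]^4 / (P(F₂)^2); log Q = -10.344.
E = E° − (0.0592/n) log Q = +1.67 − (0.0592/4)(-10.344) = +1.823 V.

+1.823 V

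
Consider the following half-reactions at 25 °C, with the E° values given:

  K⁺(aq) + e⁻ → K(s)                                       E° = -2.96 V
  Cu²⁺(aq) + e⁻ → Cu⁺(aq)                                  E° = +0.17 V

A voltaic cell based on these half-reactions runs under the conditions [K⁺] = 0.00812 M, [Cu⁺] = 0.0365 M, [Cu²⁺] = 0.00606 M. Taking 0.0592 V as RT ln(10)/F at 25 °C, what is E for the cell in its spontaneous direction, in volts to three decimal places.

+3.208 V

Cu²⁺/Cu⁺ is the cathode (higher E°), K⁺/K the anode: E°cell = +0.17 − (-2.96) = +3.13 V, n = 1.
Overall: Cu²⁺(aq) + K(s) → Cu⁺(aq) + K⁺(aq)
Q = [Cu⁺]·[K⁺] / ([Cu²⁺]); log Q = -1.311.
E = E° − (0.0592/n) log Q = +3.13 − (0.0592/1)(-1.311) = +3.208 V.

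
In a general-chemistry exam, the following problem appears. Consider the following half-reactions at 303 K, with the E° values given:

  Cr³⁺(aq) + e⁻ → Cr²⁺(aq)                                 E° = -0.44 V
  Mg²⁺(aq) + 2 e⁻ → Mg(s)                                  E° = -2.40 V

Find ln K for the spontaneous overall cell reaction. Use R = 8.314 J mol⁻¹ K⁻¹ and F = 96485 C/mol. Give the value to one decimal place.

Cathode: Cr³⁺/Cr²⁺; anode: Mg²⁺/Mg. E°cell = (-0.44) − (-2.40) = +1.96 V, with n = 2.
ΔG° = −nFE° = −RT ln K, so ln K = nFE°/(RT) = (2)(96485)(+1.96) / ((8.314)(303)) = 150.139.

150.1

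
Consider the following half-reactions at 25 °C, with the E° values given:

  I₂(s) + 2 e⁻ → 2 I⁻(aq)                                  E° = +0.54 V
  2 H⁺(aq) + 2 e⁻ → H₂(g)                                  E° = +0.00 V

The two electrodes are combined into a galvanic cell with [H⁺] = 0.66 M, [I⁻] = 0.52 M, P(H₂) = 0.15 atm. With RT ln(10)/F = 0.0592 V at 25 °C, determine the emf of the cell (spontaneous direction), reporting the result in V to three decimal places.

+0.543 V

I₂/I⁻ is the cathode (higher E°), H⁺/H₂ the anode: E°cell = +0.54 − (+0.00) = +0.54 V, n = 2.
Overall: I₂(s) + H₂(g) → 2 I⁻(aq) + 2 H⁺(aq)
Q = [I⁻]^2·[H⁺]^2 / (P(H₂)); log Q = -0.105.
E = E° − (0.0592/n) log Q = +0.54 − (0.0592/2)(-0.105) = +0.543 V.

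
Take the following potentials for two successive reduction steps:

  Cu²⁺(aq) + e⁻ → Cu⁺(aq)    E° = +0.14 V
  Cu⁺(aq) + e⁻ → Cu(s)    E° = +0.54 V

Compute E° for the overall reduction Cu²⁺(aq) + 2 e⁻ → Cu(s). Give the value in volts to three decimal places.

Standard free energies of sequential steps add: ΔG°₃ = ΔG°₁ + ΔG°₂, so n₃E°₃ = n₁E°₁ + n₂E°₂.
E°₃ = (1×+0.14 + 1×+0.54) / 2 = (+0.680) / 2 = +0.340 V.

+0.340 V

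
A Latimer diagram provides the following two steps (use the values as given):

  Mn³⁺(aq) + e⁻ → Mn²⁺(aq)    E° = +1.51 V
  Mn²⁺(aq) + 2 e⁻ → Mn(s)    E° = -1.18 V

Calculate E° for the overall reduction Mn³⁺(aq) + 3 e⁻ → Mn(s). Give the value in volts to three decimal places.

Adding the free-energy changes (−nFE°) of the two steps gives −n₃FE°₃ = −n₁FE°₁ − n₂FE°₂.
E°₃ = (1×+1.51 + 2×-1.18) / 3 = (-0.850) / 3 = -0.283 V.

-0.283 V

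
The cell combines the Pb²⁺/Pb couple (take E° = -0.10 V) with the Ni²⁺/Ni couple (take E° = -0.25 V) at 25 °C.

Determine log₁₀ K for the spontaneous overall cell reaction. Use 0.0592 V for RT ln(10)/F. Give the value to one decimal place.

5.1

Cathode: Pb²⁺/Pb; anode: Ni²⁺/Ni. E°cell = +0.15 V, n = 2.
log K = nE°cell / 0.0592 = (2)(+0.15) / 0.0592 = 5.1.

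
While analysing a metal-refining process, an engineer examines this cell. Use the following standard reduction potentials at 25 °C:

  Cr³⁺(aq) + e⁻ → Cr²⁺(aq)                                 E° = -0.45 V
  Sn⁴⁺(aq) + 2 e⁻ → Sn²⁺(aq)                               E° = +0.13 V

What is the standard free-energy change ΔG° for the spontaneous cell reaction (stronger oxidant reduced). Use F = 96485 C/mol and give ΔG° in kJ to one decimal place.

-111.9 kJ

Sn⁴⁺/Sn²⁺ (E° = +0.13 V) is the cathode; Cr³⁺/Cr²⁺ (E° = -0.45 V) is the anode, so E°cell = +0.58 V.
Balancing electrons gives n = 2 (lcm of 2 and 1).
ΔG° = −nFE° = −(2)(96485)(+0.58) = -111,923 J = -111.9 kJ.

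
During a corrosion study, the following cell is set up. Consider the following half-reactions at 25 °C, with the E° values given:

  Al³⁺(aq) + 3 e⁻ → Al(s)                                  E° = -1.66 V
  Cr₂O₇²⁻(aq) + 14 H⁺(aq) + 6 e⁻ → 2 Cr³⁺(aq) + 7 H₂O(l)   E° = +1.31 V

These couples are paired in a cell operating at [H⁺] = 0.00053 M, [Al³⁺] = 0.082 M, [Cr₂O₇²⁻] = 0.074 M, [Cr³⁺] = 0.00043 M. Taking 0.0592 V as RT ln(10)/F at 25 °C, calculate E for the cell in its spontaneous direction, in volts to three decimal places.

+2.594 V

Cr₂O₇²⁻/Cr³⁺ is the cathode (higher E°), Al³⁺/Al the anode: E°cell = +1.31 − (-1.66) = +2.97 V, n = 6.
Overall: Cr₂O₇²⁻(aq) + 14 H⁺(aq) + 2 Al(s) → 2 Cr³⁺(aq) + 7 H₂O(l) + 2 Al³⁺(aq)
Q = [Cr³⁺]^2·[Al³⁺]^2 / ([Cr₂O₇²⁻]·[H⁺]^14); log Q = 38.085.
E = E° − (0.0592/n) log Q = +2.97 − (0.0592/6)(38.085) = +2.594 V.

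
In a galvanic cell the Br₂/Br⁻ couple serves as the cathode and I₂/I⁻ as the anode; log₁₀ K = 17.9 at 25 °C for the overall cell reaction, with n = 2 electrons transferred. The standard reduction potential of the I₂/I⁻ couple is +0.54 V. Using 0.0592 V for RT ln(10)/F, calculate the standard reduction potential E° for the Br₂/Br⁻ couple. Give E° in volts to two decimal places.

E°cell = (0.0592/n)·log K = (0.0592/2)(17.9) = +0.530 V.
Since Br₂/Br⁻ is the cathode and I₂/I⁻ the anode, E°cell = E°(Br₂/Br⁻) − E°(I₂/I⁻).
So E°(Br₂/Br⁻) = E°cell + E°(I₂/I⁻) = +0.530 + (+0.54) = +1.07 V.

+1.07 V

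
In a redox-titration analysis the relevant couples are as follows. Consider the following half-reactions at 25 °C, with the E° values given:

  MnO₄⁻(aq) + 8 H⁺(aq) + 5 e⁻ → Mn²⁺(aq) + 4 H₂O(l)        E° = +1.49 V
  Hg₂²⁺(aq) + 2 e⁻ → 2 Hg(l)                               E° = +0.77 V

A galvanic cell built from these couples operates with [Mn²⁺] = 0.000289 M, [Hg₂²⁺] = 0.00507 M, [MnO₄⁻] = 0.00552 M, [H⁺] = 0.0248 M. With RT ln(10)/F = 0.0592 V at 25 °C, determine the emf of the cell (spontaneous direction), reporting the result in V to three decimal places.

+0.651 V

MnO₄⁻/Mn²⁺ is the cathode (higher E°), Hg₂²⁺/Hg the anode: E°cell = +1.49 − (+0.77) = +0.72 V, n = 10.
Overall: 2 MnO₄⁻(aq) + 16 H⁺(aq) + 10 Hg(l) → 2 Mn²⁺(aq) + 8 H₂O(l) + 5 Hg₂²⁺(aq)
Q = [Mn²⁺]^2·[Hg₂²⁺]^5 / ([MnO₄⁻]^2·[H⁺]^16); log Q = 11.652.
E = E° − (0.0592/n) log Q = +0.72 − (0.0592/10)(11.652) = +0.651 V.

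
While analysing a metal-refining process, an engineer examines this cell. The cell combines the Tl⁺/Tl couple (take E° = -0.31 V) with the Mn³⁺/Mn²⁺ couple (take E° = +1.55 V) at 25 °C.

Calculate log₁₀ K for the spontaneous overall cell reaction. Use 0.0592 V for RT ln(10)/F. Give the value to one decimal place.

Cathode: Mn³⁺/Mn²⁺; anode: Tl⁺/Tl. E°cell = +1.86 V, n = 1.
log K = nE°cell / 0.0592 = (1)(+1.86) / 0.0592 = 31.4.

31.4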